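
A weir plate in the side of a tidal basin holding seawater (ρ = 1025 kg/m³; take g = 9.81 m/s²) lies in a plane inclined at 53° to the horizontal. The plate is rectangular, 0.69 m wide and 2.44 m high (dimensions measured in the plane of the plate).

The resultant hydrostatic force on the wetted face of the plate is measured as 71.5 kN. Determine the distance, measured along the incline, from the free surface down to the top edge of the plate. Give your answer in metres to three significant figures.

γ = ρg = 1025 × 9.81 / 1000 = 10.05525 kN/m³.
A = 0.69 × 2.44 = 1.6836 m².
From F = γ·h_c·A, the centroid depth is h_c = 71.5/(10.05525 × 1.6836) = 4.22352 m.
Let θ = 53° be the plate's angle to the horizontal; measure y along the incline from where the plane meets the free surface. Vertical depth h = y·sinθ with sinθ = 0.798636.
Along the incline, y_c = h_c/sinθ = 4.22352/0.798636 = 5.28842 m.
The centroid lies 2.44/2 = 1.22 m below the top edge, so the top edge sits at y_top = 5.28842 − 1.22 = 4.06842 m along the incline.

y_top ≈ 4.07 m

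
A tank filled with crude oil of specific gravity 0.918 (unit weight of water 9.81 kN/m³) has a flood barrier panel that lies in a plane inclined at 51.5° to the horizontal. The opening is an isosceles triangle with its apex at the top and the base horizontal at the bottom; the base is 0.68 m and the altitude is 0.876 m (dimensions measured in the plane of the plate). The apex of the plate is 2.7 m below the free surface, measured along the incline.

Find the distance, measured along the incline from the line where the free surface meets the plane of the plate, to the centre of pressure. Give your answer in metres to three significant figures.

γ = 0.918 × 9.81 = 9.00558 kN/m³.
Let θ = 51.5° be the plate's angle to the horizontal; measure y along the incline from where the plane meets the free surface. Vertical depth h = y·sinθ with sinθ = 0.782608.
With the apex up, the centroid sits 2h/3 = 2 × 0.876/3 = 0.584 m below the apex, so y_c = 2.7 + 0.584 = 3.284 m and h_c = 3.284 × 0.782608 = 2.57008 m.
A = ½ × 0.68 × 0.876 = 0.29784 m².
Resultant F = γ·h_c·A = 9.00558 × 2.57008 × 0.29784 = 6.89352 kN.
I_c = b·h³/36 = 0.68 × 0.876³/36 = 0.0126975 m⁴.
Centre of pressure: y_p = y_c + I_c/(y_c·A) = 3.284 + 0.0126975/(3.284 × 0.29784) = 3.284 + 0.0129817 = 3.29698 m along the plane.

y_p = 3.30 m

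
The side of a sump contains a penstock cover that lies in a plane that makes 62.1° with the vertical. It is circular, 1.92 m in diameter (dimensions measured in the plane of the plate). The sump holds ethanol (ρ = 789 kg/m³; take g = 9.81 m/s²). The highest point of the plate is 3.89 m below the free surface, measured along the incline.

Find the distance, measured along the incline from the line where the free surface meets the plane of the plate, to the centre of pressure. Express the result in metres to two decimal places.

y_p = 4.90 m

γ = ρg = 789 × 9.81 / 1000 = 7.74009 kN/m³.
The plate makes 62.1° with the vertical, i.e. θ = 90° − 62.1° = 27.9° to the horizontal. Measuring y along the incline from the free-surface line, vertical depth h = y·sinθ with sinθ = 0.467930.
The centroid is at the centre, 0.96 m below the top of the plate, so y_c = 3.89 + 0.96 = 4.85 m and h_c = 4.85 × 0.467930 = 2.26946 m.
A = π(0.96)² = 2.89529 m².
Resultant F = γ·h_c·A = 7.74009 × 2.26946 × 2.89529 = 50.8582 kN.
I_c = πr⁴/4 = π × 0.96⁴/4 = 0.667075 m⁴.
Centre of pressure: y_p = y_c + I_c/(y_c·A) = 4.85 + 0.667075/(4.85 × 2.89529) = 4.85 + 0.0475052 = 4.89751 m along the plane.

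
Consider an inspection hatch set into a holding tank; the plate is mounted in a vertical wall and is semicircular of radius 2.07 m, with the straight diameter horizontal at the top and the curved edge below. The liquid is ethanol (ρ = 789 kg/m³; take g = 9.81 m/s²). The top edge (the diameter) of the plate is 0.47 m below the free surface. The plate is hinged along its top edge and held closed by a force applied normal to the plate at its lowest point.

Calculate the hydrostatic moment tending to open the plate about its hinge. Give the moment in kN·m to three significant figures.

M ≈ 77.3 kN·m

γ = ρg = 789 × 9.81 / 1000 = 7.74009 kN/m³.
The centroid of a semicircle lies 4r/(3π) = 0.878535 m from the diameter, here below the top edge, so the centroid depth is h_c = 0.47 + 0.878535 = 1.34854 m.
A = πr²/2 = π × 2.07²/2 = 6.73071 m².
Resultant F = γ·h_c·A = 7.74009 × 1.34854 × 6.73071 = 70.2539 kN.
I_c = (π/8 − 8/(9π))·r⁴ = 0.109757 × 2.07⁴ = 2.01518 m⁴.
Centre of pressure: y_p = y_c + I_c/(y_c·A) = 1.34854 + 2.01518/(1.34854 × 6.73071) = 1.34854 + 0.222018 = 1.57056 m along the plane.
The resultant acts 0.878535 + 0.222018 = 1.10055 m (along the plate) below the hinge at the top edge, so the moment about the hinge is M = F × 1.10055 = 70.2539 × 1.10055 = 77.3179 kN·m.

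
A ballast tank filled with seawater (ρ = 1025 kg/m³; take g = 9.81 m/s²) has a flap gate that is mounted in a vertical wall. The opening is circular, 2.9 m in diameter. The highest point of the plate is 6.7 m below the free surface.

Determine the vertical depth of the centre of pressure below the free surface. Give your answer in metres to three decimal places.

γ = ρg = 1025 × 9.81 / 1000 = 10.05525 kN/m³.
The centroid is at the centre, 1.45 m below the top of the plate, so the centroid depth is h_c = 6.7 + 1.45 = 8.15 m.
A = π(1.45)² = 6.6052 m².
Resultant F = γ·h_c·A = 10.05525 × 8.15 × 6.6052 = 541.298 kN.
I_c = πr⁴/4 = π × 1.45⁴/4 = 3.47186 m⁴.
Centre of pressure: y_p = y_c + I_c/(y_c·A) = 8.15 + 3.47186/(8.15 × 6.6052) = 8.15 + 0.0644939 = 8.21449 m along the plane.

h_p = 8.214 m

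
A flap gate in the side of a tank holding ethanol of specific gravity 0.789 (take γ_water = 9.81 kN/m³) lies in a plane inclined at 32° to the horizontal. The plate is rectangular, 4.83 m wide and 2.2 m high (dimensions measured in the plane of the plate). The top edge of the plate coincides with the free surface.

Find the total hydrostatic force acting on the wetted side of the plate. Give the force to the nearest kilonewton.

γ = 0.789 × 9.81 = 7.74009 kN/m³.
Let θ = 32° be the plate's angle to the horizontal; measure y along the incline from where the plane meets the free surface. Vertical depth h = y·sinθ with sinθ = 0.529919.
The centroid lies 2.2/2 = 1.1 m below the top edge, so y_c = 1.1 m and h_c = 1.1 × 0.529919 = 0.582911 m.
A = 4.83 × 2.2 = 10.626 m².
Resultant F = γ·h_c·A = 7.74009 × 0.582911 × 10.626 = 47.9422 kN.

F ≈ 48 kN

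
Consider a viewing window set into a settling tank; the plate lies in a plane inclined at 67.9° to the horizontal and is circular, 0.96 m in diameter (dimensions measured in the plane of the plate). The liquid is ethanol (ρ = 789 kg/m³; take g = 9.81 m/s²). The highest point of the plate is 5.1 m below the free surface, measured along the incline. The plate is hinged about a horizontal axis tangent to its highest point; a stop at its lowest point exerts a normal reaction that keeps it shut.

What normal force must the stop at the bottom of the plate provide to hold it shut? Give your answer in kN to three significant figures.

P ≈ 14.8 kN

γ = ρg = 789 × 9.81 / 1000 = 7.74009 kN/m³.
Let θ = 67.9° be the plate's angle to the horizontal; measure y along the incline from where the plane meets the free surface. Vertical depth h = y·sinθ with sinθ = 0.926529.
The centroid is at the centre, 0.48 m below the top of the plate, so y_c = 5.1 + 0.48 = 5.58 m and h_c = 5.58 × 0.926529 = 5.17003 m.
A = π(0.48)² = 0.723823 m².
Resultant F = γ·h_c·A = 7.74009 × 5.17003 × 0.723823 = 28.9649 kN.
I_c = πr⁴/4 = π × 0.48⁴/4 = 0.0416922 m⁴.
Centre of pressure: y_p = y_c + I_c/(y_c·A) = 5.58 + 0.0416922/(5.58 × 0.723823) = 5.58 + 0.0103226 = 5.59032 m along the plane.
The resultant acts 0.48 + 0.0103226 = 0.490323 m (along the plate) below the hinge at the top edge, so the moment about the hinge is M = F × 0.490323 = 28.9649 × 0.490323 = 14.2022 kN·m.
A normal force at the bottom, 0.96 m from the hinge, must supply this moment: P = 14.2022/0.96 = 14.794 kN.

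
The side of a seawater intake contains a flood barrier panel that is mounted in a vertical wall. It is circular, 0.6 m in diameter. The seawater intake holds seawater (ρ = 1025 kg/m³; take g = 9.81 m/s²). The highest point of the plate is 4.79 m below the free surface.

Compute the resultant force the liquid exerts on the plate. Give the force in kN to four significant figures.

F ≈ 14.47 kN

γ = ρg = 1025 × 9.81 / 1000 = 10.05525 kN/m³.
The centroid is at the centre, 0.3 m below the top of the plate, so the centroid depth is h_c = 4.79 + 0.3 = 5.09 m.
A = π(0.3)² = 0.282743 m².
Resultant F = γ·h_c·A = 10.05525 × 5.09 × 0.282743 = 14.4711 kN.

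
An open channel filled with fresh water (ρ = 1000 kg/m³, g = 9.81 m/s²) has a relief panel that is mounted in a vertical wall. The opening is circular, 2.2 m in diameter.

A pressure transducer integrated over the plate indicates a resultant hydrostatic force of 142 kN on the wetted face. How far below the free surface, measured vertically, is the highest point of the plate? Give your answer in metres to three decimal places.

d_top ≈ 2.708 m

γ = ρg = 1000 × 9.81 = 9810 N/m³ = 9.81 kN/m³.
A = π(1.1)² = 3.80133 m².
From F = γ·h_c·A, the centroid depth is h_c = 142/(9.81 × 3.80133) = 3.80788 m.
The centroid is at the centre, 1.1 m below the top of the plate, so the highest point sits at h_top = 3.80788 − 1.1 = 2.70788 m below the surface.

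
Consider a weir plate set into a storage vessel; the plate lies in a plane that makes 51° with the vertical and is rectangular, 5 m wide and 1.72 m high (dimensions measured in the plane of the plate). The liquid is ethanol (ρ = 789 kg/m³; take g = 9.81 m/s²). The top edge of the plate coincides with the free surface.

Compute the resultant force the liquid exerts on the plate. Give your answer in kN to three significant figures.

F ≈ 36.0 kN

γ = ρg = 789 × 9.81 / 1000 = 7.74009 kN/m³.
The plate makes 51° with the vertical, i.e. θ = 90° − 51° = 39° to the horizontal. Measuring y along the incline from the free-surface line, vertical depth h = y·sinθ with sinθ = 0.629320.
The centroid lies 1.72/2 = 0.86 m below the top edge, so y_c = 0.86 m and h_c = 0.86 × 0.629320 = 0.541215 m.
A = 5 × 1.72 = 8.6 m².
Resultant F = γ·h_c·A = 7.74009 × 0.541215 × 8.6 = 36.0259 kN.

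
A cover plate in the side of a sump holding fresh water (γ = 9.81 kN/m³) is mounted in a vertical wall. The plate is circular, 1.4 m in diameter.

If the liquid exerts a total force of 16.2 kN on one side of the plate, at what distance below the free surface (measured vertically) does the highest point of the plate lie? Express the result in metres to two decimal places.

γ = 9.81 kN/m³.
A = π(0.7)² = 1.53938 m².
From F = γ·h_c·A, the centroid depth is h_c = 16.2/(9.81 × 1.53938) = 1.07275 m.
The centroid is at the centre, 0.7 m below the top of the plate, so the highest point sits at h_top = 1.07275 − 0.7 = 0.37275 m below the surface.

d_top ≈ 0.37 m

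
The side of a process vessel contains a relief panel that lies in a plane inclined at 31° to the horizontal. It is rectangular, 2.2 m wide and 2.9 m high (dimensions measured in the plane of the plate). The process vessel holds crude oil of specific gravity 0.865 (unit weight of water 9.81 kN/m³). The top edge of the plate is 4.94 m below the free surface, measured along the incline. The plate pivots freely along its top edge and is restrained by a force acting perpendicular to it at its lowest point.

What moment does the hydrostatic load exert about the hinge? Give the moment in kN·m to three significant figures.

M ≈ 278 kN·m

γ = 0.865 × 9.81 = 8.48565 kN/m³.
Let θ = 31° be the plate's angle to the horizontal; measure y along the incline from where the plane meets the free surface. Vertical depth h = y·sinθ with sinθ = 0.515038.
The centroid lies 2.9/2 = 1.45 m below the top edge, so y_c = 4.94 + 1.45 = 6.39 m and h_c = 6.39 × 0.515038 = 3.29109 m.
A = 2.2 × 2.9 = 6.38 m².
Resultant F = γ·h_c·A = 8.48565 × 3.29109 × 6.38 = 178.175 kN.
I_c = b·h³/12 = 2.2 × 2.9³/12 = 4.47132 m⁴.
Centre of pressure: y_p = y_c + I_c/(y_c·A) = 6.39 + 4.47132/(6.39 × 6.38) = 6.39 + 0.109677 = 6.49968 m along the plane.
The resultant acts 1.45 + 0.109677 = 1.55968 m (along the plate) below the hinge at the top edge, so the moment about the hinge is M = F × 1.55968 = 178.175 × 1.55968 = 277.896 kN·m.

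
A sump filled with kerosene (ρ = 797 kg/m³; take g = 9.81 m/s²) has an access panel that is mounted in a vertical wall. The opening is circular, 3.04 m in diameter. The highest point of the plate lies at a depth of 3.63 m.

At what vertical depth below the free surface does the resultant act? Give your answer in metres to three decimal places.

γ = ρg = 797 × 9.81 / 1000 = 7.81857 kN/m³.
The centroid is at the centre, 1.52 m below the top of the plate, so the centroid depth is h_c = 3.63 + 1.52 = 5.15 m.
A = π(1.52)² = 7.25834 m².
Resultant F = γ·h_c·A = 7.81857 × 5.15 × 7.25834 = 292.262 kN.
I_c = πr⁴/4 = π × 1.52⁴/4 = 4.19241 m⁴.
Centre of pressure: y_p = y_c + I_c/(y_c·A) = 5.15 + 4.19241/(5.15 × 7.25834) = 5.15 + 0.112155 = 5.26215 m along the plane.

h_p = 5.262 m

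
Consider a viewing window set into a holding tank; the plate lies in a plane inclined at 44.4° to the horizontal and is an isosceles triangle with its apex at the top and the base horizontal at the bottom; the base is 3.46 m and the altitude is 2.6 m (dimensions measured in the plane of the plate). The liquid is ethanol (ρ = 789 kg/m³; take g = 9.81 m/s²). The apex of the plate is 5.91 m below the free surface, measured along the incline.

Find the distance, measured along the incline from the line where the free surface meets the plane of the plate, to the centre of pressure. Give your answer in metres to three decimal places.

y_p = 7.692 m

γ = ρg = 789 × 9.81 / 1000 = 7.74009 kN/m³.
Let θ = 44.4° be the plate's angle to the horizontal; measure y along the incline from where the plane meets the free surface. Vertical depth h = y·sinθ with sinθ = 0.699663.
With the apex up, the centroid sits 2h/3 = 2 × 2.6/3 = 1.73333 m below the apex, so y_c = 5.91 + 1.73333 = 7.64333 m and h_c = 7.64333 × 0.699663 = 5.34776 m.
A = ½ × 3.46 × 2.6 = 4.498 m².
Resultant F = γ·h_c·A = 7.74009 × 5.34776 × 4.498 = 186.182 kN.
I_c = b·h³/36 = 3.46 × 2.6³/36 = 1.68925 m⁴.
Centre of pressure: y_p = y_c + I_c/(y_c·A) = 7.64333 + 1.68925/(7.64333 × 4.498) = 7.64333 + 0.0491351 = 7.69247 m along the plane.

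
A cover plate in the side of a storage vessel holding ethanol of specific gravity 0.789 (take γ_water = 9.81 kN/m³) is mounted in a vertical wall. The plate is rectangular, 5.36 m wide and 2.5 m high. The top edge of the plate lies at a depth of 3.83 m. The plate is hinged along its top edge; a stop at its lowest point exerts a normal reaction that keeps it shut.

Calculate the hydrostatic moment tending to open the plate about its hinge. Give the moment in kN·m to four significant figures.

γ = 0.789 × 9.81 = 7.74009 kN/m³.
The centroid lies 2.5/2 = 1.25 m below the top edge, so the centroid depth is h_c = 3.83 + 1.25 = 5.08 m.
A = 5.36 × 2.5 = 13.4 m².
Resultant F = γ·h_c·A = 7.74009 × 5.08 × 13.4 = 526.883 kN.
I_c = b·h³/12 = 5.36 × 2.5³/12 = 6.97917 m⁴.
Centre of pressure: y_p = y_c + I_c/(y_c·A) = 5.08 + 6.97917/(5.08 × 13.4) = 5.08 + 0.102526 = 5.18253 m along the plane.
The resultant acts 1.25 + 0.102526 = 1.35253 m (along the plate) below the hinge at the top edge, so the moment about the hinge is M = F × 1.35253 = 526.883 × 1.35253 = 712.625 kN·m.

M ≈ 712.6 kN·m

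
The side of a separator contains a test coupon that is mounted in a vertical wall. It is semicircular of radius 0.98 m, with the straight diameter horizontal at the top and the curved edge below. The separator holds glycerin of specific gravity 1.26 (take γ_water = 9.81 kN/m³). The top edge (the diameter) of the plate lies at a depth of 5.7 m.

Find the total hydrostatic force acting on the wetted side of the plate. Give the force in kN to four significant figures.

γ = 1.26 × 9.81 = 12.3606 kN/m³.
The centroid of a semicircle lies 4r/(3π) = 0.415925 m from the diameter, here below the top edge, so the centroid depth is h_c = 5.7 + 0.415925 = 6.11592 m.
A = πr²/2 = π × 0.98²/2 = 1.50859 m².
Resultant F = γ·h_c·A = 12.3606 × 6.11592 × 1.50859 = 114.044 kN.

F ≈ 114.0 kN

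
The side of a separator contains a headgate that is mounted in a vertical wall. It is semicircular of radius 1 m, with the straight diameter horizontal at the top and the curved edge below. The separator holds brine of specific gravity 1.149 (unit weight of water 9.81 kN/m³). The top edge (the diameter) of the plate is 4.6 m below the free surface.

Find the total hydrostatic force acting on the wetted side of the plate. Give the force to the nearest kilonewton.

γ = 1.149 × 9.81 = 11.27169 kN/m³.
The centroid of a semicircle lies 4r/(3π) = 0.424413 m from the diameter, here below the top edge, so the centroid depth is h_c = 4.6 + 0.424413 = 5.02441 m.
A = πr²/2 = π × 1²/2 = 1.5708 m².
Resultant F = γ·h_c·A = 11.27169 × 5.02441 × 1.5708 = 88.96 kN.

F ≈ 89 kN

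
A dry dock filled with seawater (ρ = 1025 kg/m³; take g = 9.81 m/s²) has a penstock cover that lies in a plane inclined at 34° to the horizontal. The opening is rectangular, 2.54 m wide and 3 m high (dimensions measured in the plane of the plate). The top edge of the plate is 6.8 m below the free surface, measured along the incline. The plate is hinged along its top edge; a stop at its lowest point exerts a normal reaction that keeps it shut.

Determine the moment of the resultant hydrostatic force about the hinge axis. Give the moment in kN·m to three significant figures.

M ≈ 566 kN·m

γ = ρg = 1025 × 9.81 / 1000 = 10.05525 kN/m³.
Let θ = 34° be the plate's angle to the horizontal; measure y along the incline from where the plane meets the free surface. Vertical depth h = y·sinθ with sinθ = 0.559193.
The centroid lies 3/2 = 1.5 m below the top edge, so y_c = 6.8 + 1.5 = 8.3 m and h_c = 8.3 × 0.559193 = 4.6413 m.
A = 2.54 × 3 = 7.62 m².
Resultant F = γ·h_c·A = 10.05525 × 4.6413 × 7.62 = 355.621 kN.
I_c = b·h³/12 = 2.54 × 3³/12 = 5.715 m⁴.
Centre of pressure: y_p = y_c + I_c/(y_c·A) = 8.3 + 5.715/(8.3 × 7.62) = 8.3 + 0.0903614 = 8.39036 m along the plane.
The resultant acts 1.5 + 0.0903614 = 1.59036 m (along the plate) below the hinge at the top edge, so the moment about the hinge is M = F × 1.59036 = 355.621 × 1.59036 = 565.565 kN·m.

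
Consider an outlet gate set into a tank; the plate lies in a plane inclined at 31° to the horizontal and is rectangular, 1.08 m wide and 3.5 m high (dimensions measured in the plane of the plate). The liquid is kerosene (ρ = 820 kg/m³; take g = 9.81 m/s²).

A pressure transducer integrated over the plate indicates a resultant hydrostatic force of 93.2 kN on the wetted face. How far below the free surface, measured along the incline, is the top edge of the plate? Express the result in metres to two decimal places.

y_top ≈ 4.20 m

γ = ρg = 820 × 9.81 / 1000 = 8.0442 kN/m³.
A = 1.08 × 3.5 = 3.78 m².
From F = γ·h_c·A, the centroid depth is h_c = 93.2/(8.0442 × 3.78) = 3.06508 m.
Let θ = 31° be the plate's angle to the horizontal; measure y along the incline from where the plane meets the free surface. Vertical depth h = y·sinθ with sinθ = 0.515038.
Along the incline, y_c = h_c/sinθ = 3.06508/0.515038 = 5.95117 m.
The centroid lies 3.5/2 = 1.75 m below the top edge, so the top edge sits at y_top = 5.95117 − 1.75 = 4.20117 m along the incline.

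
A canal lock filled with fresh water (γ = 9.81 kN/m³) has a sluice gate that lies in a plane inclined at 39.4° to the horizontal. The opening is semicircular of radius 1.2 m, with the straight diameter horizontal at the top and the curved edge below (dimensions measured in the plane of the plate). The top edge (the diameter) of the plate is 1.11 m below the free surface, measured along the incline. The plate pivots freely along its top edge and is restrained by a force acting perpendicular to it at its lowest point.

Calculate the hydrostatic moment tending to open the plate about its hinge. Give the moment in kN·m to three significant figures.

γ = 9.81 kN/m³.
Let θ = 39.4° be the plate's angle to the horizontal; measure y along the incline from where the plane meets the free surface. Vertical depth h = y·sinθ with sinθ = 0.634731.
The centroid of a semicircle lies 4r/(3π) = 0.509296 m from the diameter, here below the top edge, so y_c = 1.11 + 0.509296 = 1.6193 m and h_c = 1.6193 × 0.634731 = 1.02782 m.
A = πr²/2 = π × 1.2²/2 = 2.26195 m².
Resultant F = γ·h_c·A = 9.81 × 1.02782 × 2.26195 = 22.807 kN.
I_c = (π/8 − 8/(9π))·r⁴ = 0.109757 × 1.2⁴ = 0.227592 m⁴.
Centre of pressure: y_p = y_c + I_c/(y_c·A) = 1.6193 + 0.227592/(1.6193 × 2.26195) = 1.6193 + 0.0621365 = 1.68144 m along the plane.
The resultant acts 0.509296 + 0.0621365 = 0.571433 m (along the plate) below the hinge at the top edge, so the moment about the hinge is M = F × 0.571433 = 22.807 × 0.571433 = 13.0327 kN·m.

M ≈ 13.0 kN·m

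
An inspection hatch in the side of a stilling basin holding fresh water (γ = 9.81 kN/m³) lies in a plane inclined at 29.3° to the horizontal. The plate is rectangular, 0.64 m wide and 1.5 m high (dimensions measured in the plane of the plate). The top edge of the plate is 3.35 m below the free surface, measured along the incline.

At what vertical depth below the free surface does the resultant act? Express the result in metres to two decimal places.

γ = 9.81 kN/m³.
Let θ = 29.3° be the plate's angle to the horizontal; measure y along the incline from where the plane meets the free surface. Vertical depth h = y·sinθ with sinθ = 0.489382.
The centroid lies 1.5/2 = 0.75 m below the top edge, so y_c = 3.35 + 0.75 = 4.1 m and h_c = 4.1 × 0.489382 = 2.00647 m.
A = 0.64 × 1.5 = 0.96 m².
Resultant F = γ·h_c·A = 9.81 × 2.00647 × 0.96 = 18.8961 kN.
I_c = b·h³/12 = 0.64 × 1.5³/12 = 0.18 m⁴.
Centre of pressure: y_p = y_c + I_c/(y_c·A) = 4.1 + 0.18/(4.1 × 0.96) = 4.1 + 0.0457317 = 4.14573 m along the plane.
Vertically, h_p = y_p·sinθ = 4.14573 × 0.489382 = 2.02885 m.

h_p = 2.03 m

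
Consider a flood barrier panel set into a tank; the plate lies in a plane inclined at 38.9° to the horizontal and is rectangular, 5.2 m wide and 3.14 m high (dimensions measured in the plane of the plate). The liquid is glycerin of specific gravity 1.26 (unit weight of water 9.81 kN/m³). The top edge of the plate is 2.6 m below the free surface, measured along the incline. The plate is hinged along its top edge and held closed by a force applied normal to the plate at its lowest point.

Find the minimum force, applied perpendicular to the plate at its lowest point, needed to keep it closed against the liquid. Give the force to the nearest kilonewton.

γ = 1.26 × 9.81 = 12.3606 kN/m³.
Let θ = 38.9° be the plate's angle to the horizontal; measure y along the incline from where the plane meets the free surface. Vertical depth h = y·sinθ with sinθ = 0.627963.
The centroid lies 3.14/2 = 1.57 m below the top edge, so y_c = 2.6 + 1.57 = 4.17 m and h_c = 4.17 × 0.627963 = 2.61861 m.
A = 5.2 × 3.14 = 16.328 m².
Resultant F = γ·h_c·A = 12.3606 × 2.61861 × 16.328 = 528.498 kN.
I_c = b·h³/12 = 5.2 × 3.14³/12 = 13.4156 m⁴.
Centre of pressure: y_p = y_c + I_c/(y_c·A) = 4.17 + 13.4156/(4.17 × 16.328) = 4.17 + 0.197034 = 4.36703 m along the plane.
The resultant acts 1.57 + 0.197034 = 1.76703 m (along the plate) below the hinge at the top edge, so the moment about the hinge is M = F × 1.76703 = 528.498 × 1.76703 = 933.872 kN·m.
A normal force at the bottom, 3.14 m from the hinge, must supply this moment: P = 933.872/3.14 = 297.411 kN.

P ≈ 297 kN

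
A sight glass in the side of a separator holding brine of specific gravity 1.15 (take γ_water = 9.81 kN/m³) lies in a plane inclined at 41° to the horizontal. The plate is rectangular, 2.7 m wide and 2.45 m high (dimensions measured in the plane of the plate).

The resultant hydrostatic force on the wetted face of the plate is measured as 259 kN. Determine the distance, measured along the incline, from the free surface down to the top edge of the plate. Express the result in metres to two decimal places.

γ = 1.15 × 9.81 = 11.2815 kN/m³.
A = 2.7 × 2.45 = 6.615 m².
From F = γ·h_c·A, the centroid depth is h_c = 259/(11.2815 × 6.615) = 3.47059 m.
Let θ = 41° be the plate's angle to the horizontal; measure y along the incline from where the plane meets the free surface. Vertical depth h = y·sinθ with sinθ = 0.656059.
Along the incline, y_c = h_c/sinθ = 3.47059/0.656059 = 5.29006 m.
The centroid lies 2.45/2 = 1.225 m below the top edge, so the top edge sits at y_top = 5.29006 − 1.225 = 4.06506 m along the incline.

y_top ≈ 4.07 m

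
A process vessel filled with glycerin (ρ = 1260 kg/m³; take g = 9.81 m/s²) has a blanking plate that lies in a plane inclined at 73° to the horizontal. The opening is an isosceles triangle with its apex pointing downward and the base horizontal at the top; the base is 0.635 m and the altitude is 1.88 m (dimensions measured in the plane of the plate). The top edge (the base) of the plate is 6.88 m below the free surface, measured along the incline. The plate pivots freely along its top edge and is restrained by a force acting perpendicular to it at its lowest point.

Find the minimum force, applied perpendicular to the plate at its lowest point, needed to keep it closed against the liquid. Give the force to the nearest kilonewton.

γ = ρg = 1260 × 9.81 / 1000 = 12.3606 kN/m³.
Let θ = 73° be the plate's angle to the horizontal; measure y along the incline from where the plane meets the free surface. Vertical depth h = y·sinθ with sinθ = 0.956305.
With the apex down, the centroid sits h/3 = 1.88/3 = 0.626667 m below the base (the top edge), so y_c = 6.88 + 0.626667 = 7.50667 m and h_c = 7.50667 × 0.956305 = 7.17867 m.
A = ½ × 0.635 × 1.88 = 0.5969 m².
Resultant F = γ·h_c·A = 12.3606 × 7.17867 × 0.5969 = 52.9645 kN.
I_c = b·h³/36 = 0.635 × 1.88³/36 = 0.117205 m⁴.
Centre of pressure: y_p = y_c + I_c/(y_c·A) = 7.50667 + 0.117205/(7.50667 × 0.5969) = 7.50667 + 0.0261576 = 7.53283 m along the plane.
The resultant acts 0.626667 + 0.0261576 = 0.652825 m (along the plate) below the hinge at the top edge, so the moment about the hinge is M = F × 0.652825 = 52.9645 × 0.652825 = 34.5765 kN·m.
A normal force at the bottom, 1.88 m from the hinge, must supply this moment: P = 34.5765/1.88 = 18.3918 kN.

P ≈ 18 kN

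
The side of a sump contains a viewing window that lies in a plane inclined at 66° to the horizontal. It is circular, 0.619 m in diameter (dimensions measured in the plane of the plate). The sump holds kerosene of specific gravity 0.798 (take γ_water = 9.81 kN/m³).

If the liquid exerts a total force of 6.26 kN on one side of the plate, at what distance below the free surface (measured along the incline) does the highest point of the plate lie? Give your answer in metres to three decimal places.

y_top ≈ 2.599 m

γ = 0.798 × 9.81 = 7.82838 kN/m³.
A = π(0.3095)² = 0.300934 m².
From F = γ·h_c·A, the centroid depth is h_c = 6.26/(7.82838 × 0.300934) = 2.65724 m.
Let θ = 66° be the plate's angle to the horizontal; measure y along the incline from where the plane meets the free surface. Vertical depth h = y·sinθ with sinθ = 0.913545.
Along the incline, y_c = h_c/sinθ = 2.65724/0.913545 = 2.90871 m.
The centroid is at the centre, 0.3095 m below the top of the plate, so the highest point sits at y_top = 2.90871 − 0.3095 = 2.59921 m along the incline.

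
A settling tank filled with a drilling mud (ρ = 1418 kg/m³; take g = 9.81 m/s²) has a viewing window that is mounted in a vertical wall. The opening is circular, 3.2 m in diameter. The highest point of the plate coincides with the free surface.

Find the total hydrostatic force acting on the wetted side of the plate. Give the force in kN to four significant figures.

γ = ρg = 1418 × 9.81 / 1000 = 13.91058 kN/m³.
The centroid is at the centre, 1.6 m below the top of the plate, so the centroid depth is h_c = 1.6 m.
A = π(1.6)² = 8.04248 m².
Resultant F = γ·h_c·A = 13.91058 × 1.6 × 8.04248 = 179.001 kN.

F ≈ 179.0 kN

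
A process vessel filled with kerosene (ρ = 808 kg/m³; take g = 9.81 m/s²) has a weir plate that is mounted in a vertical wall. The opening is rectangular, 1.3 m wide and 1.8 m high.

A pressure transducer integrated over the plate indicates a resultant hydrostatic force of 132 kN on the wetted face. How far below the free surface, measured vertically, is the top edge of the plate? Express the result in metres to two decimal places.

γ = ρg = 808 × 9.81 / 1000 = 7.92648 kN/m³.
A = 1.3 × 1.8 = 2.34 m².
From F = γ·h_c·A, the centroid depth is h_c = 132/(7.92648 × 2.34) = 7.11668 m.
The centroid lies 1.8/2 = 0.9 m below the top edge, so the top edge sits at h_top = 7.11668 − 0.9 = 6.21668 m below the surface.

d_top ≈ 6.22 m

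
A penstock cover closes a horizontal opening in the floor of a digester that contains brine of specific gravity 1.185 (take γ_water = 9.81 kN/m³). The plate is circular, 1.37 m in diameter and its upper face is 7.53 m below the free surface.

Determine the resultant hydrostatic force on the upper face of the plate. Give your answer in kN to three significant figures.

γ = 1.185 × 9.81 = 11.62485 kN/m³.
The plate is horizontal, so pressure is uniform at p = γ·h = 11.62485 × 7.53 = 87.5351 kN/m².
A = π(0.685)² = 1.47411 m².
F = p·A = 87.5351 × 1.47411 = 129.036 kN.

F ≈ 129 kN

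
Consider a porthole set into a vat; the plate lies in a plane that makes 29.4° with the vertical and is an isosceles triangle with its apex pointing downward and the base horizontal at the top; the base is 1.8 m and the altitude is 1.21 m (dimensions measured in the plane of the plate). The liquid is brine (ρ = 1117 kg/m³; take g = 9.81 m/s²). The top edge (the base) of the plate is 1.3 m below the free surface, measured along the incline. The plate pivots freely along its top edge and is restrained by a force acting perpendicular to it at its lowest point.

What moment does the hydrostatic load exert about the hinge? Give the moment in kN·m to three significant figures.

M ≈ 7.99 kN·m

γ = ρg = 1117 × 9.81 / 1000 = 10.95777 kN/m³.
The plate makes 29.4° with the vertical, i.e. θ = 90° − 29.4° = 60.6° to the horizontal. Measuring y along the incline from the free-surface line, vertical depth h = y·sinθ with sinθ = 0.871214.
With the apex down, the centroid sits h/3 = 1.21/3 = 0.403333 m below the base (the top edge), so y_c = 1.3 + 0.403333 = 1.70333 m and h_c = 1.70333 × 0.871214 = 1.48396 m.
A = ½ × 1.8 × 1.21 = 1.089 m².
Resultant F = γ·h_c·A = 10.95777 × 1.48396 × 1.089 = 17.7081 kN.
I_c = b·h³/36 = 1.8 × 1.21³/36 = 0.0885781 m⁴.
Centre of pressure: y_p = y_c + I_c/(y_c·A) = 1.70333 + 0.0885781/(1.70333 × 1.089) = 1.70333 + 0.0477529 = 1.75108 m along the plane.
The resultant acts 0.403333 + 0.0477529 = 0.451086 m (along the plate) below the hinge at the top edge, so the moment about the hinge is M = F × 0.451086 = 17.7081 × 0.451086 = 7.98788 kN·m.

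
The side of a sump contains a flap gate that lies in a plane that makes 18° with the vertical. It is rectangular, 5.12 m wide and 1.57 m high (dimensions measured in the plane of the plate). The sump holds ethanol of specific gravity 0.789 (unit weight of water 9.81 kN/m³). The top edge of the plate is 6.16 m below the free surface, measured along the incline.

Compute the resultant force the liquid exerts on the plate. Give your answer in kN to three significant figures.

F ≈ 411 kN

γ = 0.789 × 9.81 = 7.74009 kN/m³.
The plate makes 18° with the vertical, i.e. θ = 90° − 18° = 72° to the horizontal. Measuring y along the incline from the free-surface line, vertical depth h = y·sinθ with sinθ = 0.951057.
The centroid lies 1.57/2 = 0.785 m below the top edge, so y_c = 6.16 + 0.785 = 6.945 m and h_c = 6.945 × 0.951057 = 6.60509 m.
A = 5.12 × 1.57 = 8.0384 m².
Resultant F = γ·h_c·A = 7.74009 × 6.60509 × 8.0384 = 410.955 kN.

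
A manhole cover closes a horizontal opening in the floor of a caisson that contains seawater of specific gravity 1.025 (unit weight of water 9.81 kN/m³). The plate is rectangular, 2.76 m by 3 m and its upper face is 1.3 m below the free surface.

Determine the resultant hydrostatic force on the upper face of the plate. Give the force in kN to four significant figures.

γ = 1.025 × 9.81 = 10.05525 kN/m³.
The plate is horizontal, so pressure is uniform at p = γ·h = 10.05525 × 1.3 = 13.0718 kN/m².
A = 2.76 × 3 = 8.28 m².
F = p·A = 13.0718 × 8.28 = 108.235 kN.

F ≈ 108.2 kN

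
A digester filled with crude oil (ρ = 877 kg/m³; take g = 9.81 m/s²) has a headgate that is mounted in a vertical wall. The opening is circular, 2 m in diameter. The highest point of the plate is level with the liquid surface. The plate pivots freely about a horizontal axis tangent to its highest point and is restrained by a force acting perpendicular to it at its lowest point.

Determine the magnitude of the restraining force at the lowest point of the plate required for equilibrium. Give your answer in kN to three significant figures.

P ≈ 16.9 kN

γ = ρg = 877 × 9.81 / 1000 = 8.60337 kN/m³.
The centroid is at the centre, 1 m below the top of the plate, so the centroid depth is h_c = 1 m.
A = π(1)² = 3.14159 m².
Resultant F = γ·h_c·A = 8.60337 × 1 × 3.14159 = 27.0283 kN.
I_c = πr⁴/4 = π × 1⁴/4 = 0.785398 m⁴.
Centre of pressure: y_p = y_c + I_c/(y_c·A) = 1 + 0.785398/(1 × 3.14159) = 1 + 0.25 = 1.25 m along the plane.
The resultant acts 1 + 0.25 = 1.25 m (along the plate) below the hinge at the top edge, so the moment about the hinge is M = F × 1.25 = 27.0283 × 1.25 = 33.7854 kN·m.
A normal force at the bottom, 2 m from the hinge, must supply this moment: P = 33.7854/2 = 16.8927 kN.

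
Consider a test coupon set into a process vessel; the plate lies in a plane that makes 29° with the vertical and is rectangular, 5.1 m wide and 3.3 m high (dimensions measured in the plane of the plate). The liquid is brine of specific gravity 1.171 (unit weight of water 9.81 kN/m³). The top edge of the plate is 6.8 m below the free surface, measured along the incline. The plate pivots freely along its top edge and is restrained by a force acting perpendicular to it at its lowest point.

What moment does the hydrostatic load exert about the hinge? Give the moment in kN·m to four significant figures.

γ = 1.171 × 9.81 = 11.48751 kN/m³.
The plate makes 29° with the vertical, i.e. θ = 90° − 29° = 61° to the horizontal. Measuring y along the incline from the free-surface line, vertical depth h = y·sinθ with sinθ = 0.874620.
The centroid lies 3.3/2 = 1.65 m below the top edge, so y_c = 6.8 + 1.65 = 8.45 m and h_c = 8.45 × 0.874620 = 7.39054 m.
A = 5.1 × 3.3 = 16.83 m².
Resultant F = γ·h_c·A = 11.48751 × 7.39054 × 16.83 = 1428.85 kN.
I_c = b·h³/12 = 5.1 × 3.3³/12 = 15.2732 m⁴.
Centre of pressure: y_p = y_c + I_c/(y_c·A) = 8.45 + 15.2732/(8.45 × 16.83) = 8.45 + 0.107396 = 8.5574 m along the plane.
The resultant acts 1.65 + 0.107396 = 1.7574 m (along the plate) below the hinge at the top edge, so the moment about the hinge is M = F × 1.7574 = 1428.85 × 1.7574 = 2511.06 kN·m.

M ≈ 2511 kN·m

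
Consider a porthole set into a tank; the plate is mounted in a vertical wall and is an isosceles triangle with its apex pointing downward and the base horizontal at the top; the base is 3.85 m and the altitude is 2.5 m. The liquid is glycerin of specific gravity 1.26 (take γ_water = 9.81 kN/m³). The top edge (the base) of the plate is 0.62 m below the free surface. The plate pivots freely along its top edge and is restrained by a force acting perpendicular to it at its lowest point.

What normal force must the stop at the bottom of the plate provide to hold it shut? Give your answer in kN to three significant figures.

γ = 1.26 × 9.81 = 12.3606 kN/m³.
With the apex down, the centroid sits h/3 = 2.5/3 = 0.833333 m below the base (the top edge), so the centroid depth is h_c = 0.62 + 0.833333 = 1.45333 m.
A = ½ × 3.85 × 2.5 = 4.8125 m².
Resultant F = γ·h_c·A = 12.3606 × 1.45333 × 4.8125 = 86.4519 kN.
I_c = b·h³/36 = 3.85 × 2.5³/36 = 1.67101 m⁴.
Centre of pressure: y_p = y_c + I_c/(y_c·A) = 1.45333 + 1.67101/(1.45333 × 4.8125) = 1.45333 + 0.238915 = 1.69224 m along the plane.
The resultant acts 0.833333 + 0.238915 = 1.07225 m (along the plate) below the hinge at the top edge, so the moment about the hinge is M = F × 1.07225 = 86.4519 × 1.07225 = 92.698 kN·m.
A normal force at the bottom, 2.5 m from the hinge, must supply this moment: P = 92.698/2.5 = 37.0792 kN.

P ≈ 37.1 kN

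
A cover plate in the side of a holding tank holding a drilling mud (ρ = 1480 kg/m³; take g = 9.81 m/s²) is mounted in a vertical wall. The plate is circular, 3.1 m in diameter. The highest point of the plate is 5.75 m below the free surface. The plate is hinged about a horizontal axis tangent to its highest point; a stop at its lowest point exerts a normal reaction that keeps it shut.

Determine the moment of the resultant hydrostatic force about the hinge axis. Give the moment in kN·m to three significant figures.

M ≈ 1310 kN·m

γ = ρg = 1480 × 9.81 / 1000 = 14.5188 kN/m³.
The centroid is at the centre, 1.55 m below the top of the plate, so the centroid depth is h_c = 5.75 + 1.55 = 7.3 m.
A = π(1.55)² = 7.54768 m².
Resultant F = γ·h_c·A = 14.5188 × 7.3 × 7.54768 = 799.958 kN.
I_c = πr⁴/4 = π × 1.55⁴/4 = 4.53332 m⁴.
Centre of pressure: y_p = y_c + I_c/(y_c·A) = 7.3 + 4.53332/(7.3 × 7.54768) = 7.3 + 0.0822773 = 7.38228 m along the plane.
The resultant acts 1.55 + 0.0822773 = 1.63228 m (along the plate) below the hinge at the top edge, so the moment about the hinge is M = F × 1.63228 = 799.958 × 1.63228 = 1305.76 kN·m.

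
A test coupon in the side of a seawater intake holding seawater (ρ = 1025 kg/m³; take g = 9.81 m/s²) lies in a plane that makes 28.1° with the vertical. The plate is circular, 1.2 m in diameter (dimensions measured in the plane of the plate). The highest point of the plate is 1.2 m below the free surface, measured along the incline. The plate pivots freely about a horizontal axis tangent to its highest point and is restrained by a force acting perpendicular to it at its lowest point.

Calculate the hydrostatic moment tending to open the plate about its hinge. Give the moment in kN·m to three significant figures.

γ = ρg = 1025 × 9.81 / 1000 = 10.05525 kN/m³.
The plate makes 28.1° with the vertical, i.e. θ = 90° − 28.1° = 61.9° to the horizontal. Measuring y along the incline from the free-surface line, vertical depth h = y·sinθ with sinθ = 0.882127.
The centroid is at the centre, 0.6 m below the top of the plate, so y_c = 1.2 + 0.6 = 1.8 m and h_c = 1.8 × 0.882127 = 1.58783 m.
A = π(0.6)² = 1.13097 m².
Resultant F = γ·h_c·A = 10.05525 × 1.58783 × 1.13097 = 18.0571 kN.
I_c = πr⁴/4 = π × 0.6⁴/4 = 0.101788 m⁴.
Centre of pressure: y_p = y_c + I_c/(y_c·A) = 1.8 + 0.101788/(1.8 × 1.13097) = 1.8 + 0.0500003 = 1.85 m along the plane.
The resultant acts 0.6 + 0.0500003 = 0.65 m (along the plate) below the hinge at the top edge, so the moment about the hinge is M = F × 0.65 = 18.0571 × 0.65 = 11.7371 kN·m.

M ≈ 11.7 kN·m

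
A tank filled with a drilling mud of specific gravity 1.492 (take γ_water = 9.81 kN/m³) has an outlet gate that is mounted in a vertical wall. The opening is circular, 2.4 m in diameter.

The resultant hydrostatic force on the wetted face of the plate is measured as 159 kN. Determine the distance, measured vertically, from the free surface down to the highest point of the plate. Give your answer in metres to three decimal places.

γ = 1.492 × 9.81 = 14.63652 kN/m³.
A = π(1.2)² = 4.52389 m².
From F = γ·h_c·A, the centroid depth is h_c = 159/(14.63652 × 4.52389) = 2.4013 m.
The centroid is at the centre, 1.2 m below the top of the plate, so the highest point sits at h_top = 2.4013 − 1.2 = 1.2013 m below the surface.

d_top ≈ 1.201 m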